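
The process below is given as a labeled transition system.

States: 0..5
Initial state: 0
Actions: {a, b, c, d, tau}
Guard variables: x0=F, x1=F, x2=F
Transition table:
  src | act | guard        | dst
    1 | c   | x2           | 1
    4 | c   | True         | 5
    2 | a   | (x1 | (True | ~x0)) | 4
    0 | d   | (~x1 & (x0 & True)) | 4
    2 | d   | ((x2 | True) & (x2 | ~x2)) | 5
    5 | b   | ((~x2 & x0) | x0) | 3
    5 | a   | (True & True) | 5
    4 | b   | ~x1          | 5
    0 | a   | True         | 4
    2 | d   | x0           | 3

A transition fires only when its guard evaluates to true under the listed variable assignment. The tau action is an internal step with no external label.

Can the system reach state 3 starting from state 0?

Answer: UNREACHABLE

Analysis:
Guard filter leaves 6 enabled edge(s).
depth 0: {0}
depth 1: {4}  cumulative {0,4}
depth 2: {5}  cumulative {0,4,5}
R = {0,4,5}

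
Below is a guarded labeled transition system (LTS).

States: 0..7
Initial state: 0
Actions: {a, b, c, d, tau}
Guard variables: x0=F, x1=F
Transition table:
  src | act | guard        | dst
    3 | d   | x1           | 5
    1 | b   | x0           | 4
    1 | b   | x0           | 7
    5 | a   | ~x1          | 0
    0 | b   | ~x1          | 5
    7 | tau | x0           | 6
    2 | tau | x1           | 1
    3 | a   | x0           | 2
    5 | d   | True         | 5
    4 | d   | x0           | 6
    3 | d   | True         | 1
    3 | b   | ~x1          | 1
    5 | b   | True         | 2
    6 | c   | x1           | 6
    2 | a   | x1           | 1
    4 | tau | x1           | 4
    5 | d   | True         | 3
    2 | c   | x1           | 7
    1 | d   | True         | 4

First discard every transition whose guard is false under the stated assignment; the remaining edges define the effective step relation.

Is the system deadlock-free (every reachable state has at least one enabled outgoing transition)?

Answer: DEADLOCK at state 2

Analysis:
Reachable = {0,1,2,3,4,5}
  0: b→5  [1 out]
  1: d→4  [1 out]
  2: ∅  [deadlock]
  3: b→1  d→1  [2 out]
  4: ∅  [deadlock]
  5: a→0  b→2  d→3  d→5  [4 out]
Path to 2: b·b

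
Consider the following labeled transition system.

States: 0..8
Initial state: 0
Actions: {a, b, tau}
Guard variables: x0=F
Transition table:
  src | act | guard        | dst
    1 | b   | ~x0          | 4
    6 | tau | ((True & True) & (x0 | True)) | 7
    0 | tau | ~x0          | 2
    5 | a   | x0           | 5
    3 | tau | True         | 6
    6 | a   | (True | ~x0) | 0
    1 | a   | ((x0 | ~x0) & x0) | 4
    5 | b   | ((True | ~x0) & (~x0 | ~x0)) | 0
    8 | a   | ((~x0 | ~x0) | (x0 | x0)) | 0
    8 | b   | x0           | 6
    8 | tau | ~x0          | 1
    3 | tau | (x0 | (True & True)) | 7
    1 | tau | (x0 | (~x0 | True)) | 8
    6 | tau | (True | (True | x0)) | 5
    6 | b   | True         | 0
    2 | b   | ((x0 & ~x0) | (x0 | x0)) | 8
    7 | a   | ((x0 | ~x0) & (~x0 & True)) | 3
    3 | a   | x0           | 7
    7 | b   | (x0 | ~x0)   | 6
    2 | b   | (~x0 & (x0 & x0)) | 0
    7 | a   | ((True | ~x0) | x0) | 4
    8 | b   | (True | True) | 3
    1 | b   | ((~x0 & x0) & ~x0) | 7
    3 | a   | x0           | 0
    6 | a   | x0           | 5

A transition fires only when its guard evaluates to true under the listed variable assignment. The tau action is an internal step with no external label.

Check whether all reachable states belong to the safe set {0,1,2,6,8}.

Safe = {0,1,2,6,8}
Reach set: {0,2}
  0: ✓
  2: ✓

Answer: INVARIANT HOLDS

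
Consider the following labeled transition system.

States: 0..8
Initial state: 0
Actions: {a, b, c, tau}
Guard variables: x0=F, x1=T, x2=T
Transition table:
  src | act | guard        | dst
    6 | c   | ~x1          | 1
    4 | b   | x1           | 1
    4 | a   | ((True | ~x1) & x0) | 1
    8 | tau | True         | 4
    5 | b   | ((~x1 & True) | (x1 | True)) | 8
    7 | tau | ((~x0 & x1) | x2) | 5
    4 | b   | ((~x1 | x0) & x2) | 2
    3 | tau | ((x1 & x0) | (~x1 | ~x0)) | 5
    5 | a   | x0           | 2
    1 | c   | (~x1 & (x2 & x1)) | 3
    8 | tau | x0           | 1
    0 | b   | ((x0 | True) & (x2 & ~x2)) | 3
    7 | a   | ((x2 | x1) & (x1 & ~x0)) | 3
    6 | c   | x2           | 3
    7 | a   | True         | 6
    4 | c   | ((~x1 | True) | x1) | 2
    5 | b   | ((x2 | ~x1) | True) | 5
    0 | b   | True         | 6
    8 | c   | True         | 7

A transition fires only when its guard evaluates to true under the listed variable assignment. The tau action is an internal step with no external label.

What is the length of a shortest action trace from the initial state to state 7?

Layered search for 7:
  depth 0: {0}
  depth 1: {6}
  depth 2: {3}
  depth 3: {5}
  depth 4: {8}
  depth 5: {4,7}
first hit 7 at d=5 via b·c·tau·b·c

Answer: 5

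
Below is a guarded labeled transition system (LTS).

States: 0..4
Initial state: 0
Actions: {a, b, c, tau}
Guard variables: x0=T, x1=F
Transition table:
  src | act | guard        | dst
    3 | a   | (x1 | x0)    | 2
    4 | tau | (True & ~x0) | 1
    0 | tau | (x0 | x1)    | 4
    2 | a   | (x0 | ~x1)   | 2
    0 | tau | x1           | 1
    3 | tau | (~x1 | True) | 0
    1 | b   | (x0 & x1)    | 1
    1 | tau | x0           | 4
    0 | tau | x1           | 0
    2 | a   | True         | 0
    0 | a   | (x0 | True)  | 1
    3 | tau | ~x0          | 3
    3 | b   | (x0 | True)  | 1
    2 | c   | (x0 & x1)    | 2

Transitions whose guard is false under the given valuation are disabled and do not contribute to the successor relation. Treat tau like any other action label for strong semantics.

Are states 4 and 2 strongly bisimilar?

Compute ~ classes (split until stable):
  round 0: {{0,1,2,3,4}}
  round 1: {{0},{1},{2},{3},{4}}
Fixed point at round 2; 5 class(es).
class of 4: {4}; class of 2: {2}

Answer: NOT BISIMILAR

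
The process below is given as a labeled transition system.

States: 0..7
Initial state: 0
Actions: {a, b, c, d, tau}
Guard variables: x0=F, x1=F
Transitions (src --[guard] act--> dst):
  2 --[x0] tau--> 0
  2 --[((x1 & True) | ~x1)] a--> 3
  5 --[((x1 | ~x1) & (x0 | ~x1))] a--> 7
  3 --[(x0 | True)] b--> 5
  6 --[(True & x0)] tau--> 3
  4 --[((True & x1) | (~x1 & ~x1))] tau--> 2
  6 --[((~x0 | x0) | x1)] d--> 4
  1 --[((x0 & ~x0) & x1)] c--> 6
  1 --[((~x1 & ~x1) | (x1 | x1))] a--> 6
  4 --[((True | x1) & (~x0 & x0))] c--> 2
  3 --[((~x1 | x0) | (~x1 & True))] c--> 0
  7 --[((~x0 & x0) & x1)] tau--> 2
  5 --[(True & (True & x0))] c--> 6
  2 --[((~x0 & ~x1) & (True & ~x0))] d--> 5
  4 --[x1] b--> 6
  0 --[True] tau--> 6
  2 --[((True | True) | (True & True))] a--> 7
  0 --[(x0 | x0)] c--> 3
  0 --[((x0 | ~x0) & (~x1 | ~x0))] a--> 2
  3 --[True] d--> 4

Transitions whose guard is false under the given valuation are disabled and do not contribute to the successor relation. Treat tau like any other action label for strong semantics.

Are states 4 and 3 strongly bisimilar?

Bisimulation quotient by refinement:
  P[0] = {{0,1,2,3,4,5,6,7}}
  P[1] = {{0},{1,5},{2},{3},{4},{6},{7}}
  P[2] = {{0},{1},{2},{3},{4},{5},{6},{7}}
8 equivalence class(es) (converged in 3)
class of 4: {4}; class of 3: {3}

Answer: NOT BISIMILAR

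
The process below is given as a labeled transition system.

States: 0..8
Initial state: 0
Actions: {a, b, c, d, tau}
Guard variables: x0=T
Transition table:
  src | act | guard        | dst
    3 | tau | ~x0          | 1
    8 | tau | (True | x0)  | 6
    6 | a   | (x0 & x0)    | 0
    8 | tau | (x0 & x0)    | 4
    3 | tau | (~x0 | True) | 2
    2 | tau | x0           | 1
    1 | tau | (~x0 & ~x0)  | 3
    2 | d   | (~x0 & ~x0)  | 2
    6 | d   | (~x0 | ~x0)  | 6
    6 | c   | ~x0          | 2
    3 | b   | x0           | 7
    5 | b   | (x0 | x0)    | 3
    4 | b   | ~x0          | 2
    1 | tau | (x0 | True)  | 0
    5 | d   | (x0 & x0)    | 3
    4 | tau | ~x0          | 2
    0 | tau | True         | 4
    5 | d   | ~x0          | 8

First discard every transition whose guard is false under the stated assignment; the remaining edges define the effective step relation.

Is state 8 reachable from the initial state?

10 transition(s) survive guard evaluation.
Layer 0: {0}
Layer 1: {4}  now seen {0,4}
Reach set: {0,4}

Answer: UNREACHABLE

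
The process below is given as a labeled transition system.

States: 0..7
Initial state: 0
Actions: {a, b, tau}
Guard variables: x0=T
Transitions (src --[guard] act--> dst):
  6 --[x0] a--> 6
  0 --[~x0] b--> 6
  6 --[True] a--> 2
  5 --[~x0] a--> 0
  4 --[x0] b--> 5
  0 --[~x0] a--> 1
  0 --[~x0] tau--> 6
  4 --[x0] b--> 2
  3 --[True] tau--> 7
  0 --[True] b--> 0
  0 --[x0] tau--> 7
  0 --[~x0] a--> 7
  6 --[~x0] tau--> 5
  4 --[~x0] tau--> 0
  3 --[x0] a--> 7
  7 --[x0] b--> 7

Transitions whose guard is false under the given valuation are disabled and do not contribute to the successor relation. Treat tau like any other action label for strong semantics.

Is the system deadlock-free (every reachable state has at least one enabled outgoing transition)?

Reachable = {0,7}
  0: b→0  tau→7  [deg 2]
  7: b→7  [deg 1]

Answer: DEADLOCK-FREE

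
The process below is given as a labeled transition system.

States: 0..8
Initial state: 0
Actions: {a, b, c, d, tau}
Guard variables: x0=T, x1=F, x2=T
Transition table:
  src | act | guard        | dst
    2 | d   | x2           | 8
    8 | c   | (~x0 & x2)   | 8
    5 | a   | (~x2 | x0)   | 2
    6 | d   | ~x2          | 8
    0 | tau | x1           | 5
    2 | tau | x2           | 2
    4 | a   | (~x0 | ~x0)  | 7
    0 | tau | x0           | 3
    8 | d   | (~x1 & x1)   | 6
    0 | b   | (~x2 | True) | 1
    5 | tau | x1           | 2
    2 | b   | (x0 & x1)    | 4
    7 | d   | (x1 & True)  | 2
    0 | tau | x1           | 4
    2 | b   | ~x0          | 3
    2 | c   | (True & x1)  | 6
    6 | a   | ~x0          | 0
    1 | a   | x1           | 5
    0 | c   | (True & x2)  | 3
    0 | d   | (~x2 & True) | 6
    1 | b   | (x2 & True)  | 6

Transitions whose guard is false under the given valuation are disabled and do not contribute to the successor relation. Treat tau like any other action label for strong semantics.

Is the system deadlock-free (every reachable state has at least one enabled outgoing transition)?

Answer: DEADLOCK at state 3

Trace:
Reachable = {0,1,3,6}
  0: b→1  c→3  tau→3  [3 out]
  1: b→6  [1 out]
  3: ∅  [STUCK]
  6: ∅  [STUCK]
Path to 3: tau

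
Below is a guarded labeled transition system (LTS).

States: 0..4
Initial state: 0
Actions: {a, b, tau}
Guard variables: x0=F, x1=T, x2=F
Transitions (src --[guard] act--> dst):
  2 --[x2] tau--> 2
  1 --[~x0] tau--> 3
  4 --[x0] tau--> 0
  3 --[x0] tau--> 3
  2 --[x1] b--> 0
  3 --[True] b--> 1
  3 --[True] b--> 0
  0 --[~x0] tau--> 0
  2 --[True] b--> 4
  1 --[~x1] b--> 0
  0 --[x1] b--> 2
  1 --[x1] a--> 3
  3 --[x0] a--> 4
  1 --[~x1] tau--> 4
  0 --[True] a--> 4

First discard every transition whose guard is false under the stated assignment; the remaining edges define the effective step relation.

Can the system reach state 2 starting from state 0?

Guard filter leaves 9 enabled edge(s).
L0 = {0}
L1 = {2,4}  total {0,2,4}
Reachable = {0,2,4}
Path to 2: b

Answer: REACHABLE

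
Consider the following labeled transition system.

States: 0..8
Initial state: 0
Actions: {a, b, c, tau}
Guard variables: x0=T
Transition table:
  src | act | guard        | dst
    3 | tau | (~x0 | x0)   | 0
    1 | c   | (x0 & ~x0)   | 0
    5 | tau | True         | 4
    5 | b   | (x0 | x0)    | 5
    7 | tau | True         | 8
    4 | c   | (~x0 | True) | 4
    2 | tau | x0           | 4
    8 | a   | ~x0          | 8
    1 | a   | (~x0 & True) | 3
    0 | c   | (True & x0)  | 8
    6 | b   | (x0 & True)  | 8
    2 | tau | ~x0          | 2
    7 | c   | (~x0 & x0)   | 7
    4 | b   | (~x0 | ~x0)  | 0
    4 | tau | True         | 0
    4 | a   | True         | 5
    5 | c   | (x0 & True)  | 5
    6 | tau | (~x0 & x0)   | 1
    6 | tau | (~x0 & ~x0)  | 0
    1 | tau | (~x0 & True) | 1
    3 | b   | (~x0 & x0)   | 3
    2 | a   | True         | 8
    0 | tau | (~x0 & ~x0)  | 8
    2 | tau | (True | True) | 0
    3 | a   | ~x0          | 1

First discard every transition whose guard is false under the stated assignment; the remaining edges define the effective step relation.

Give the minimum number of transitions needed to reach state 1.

Layered search for 1:
  Layer 0: {0}
  Layer 1: {8}
1 never appears.

Answer: UNREACHABLE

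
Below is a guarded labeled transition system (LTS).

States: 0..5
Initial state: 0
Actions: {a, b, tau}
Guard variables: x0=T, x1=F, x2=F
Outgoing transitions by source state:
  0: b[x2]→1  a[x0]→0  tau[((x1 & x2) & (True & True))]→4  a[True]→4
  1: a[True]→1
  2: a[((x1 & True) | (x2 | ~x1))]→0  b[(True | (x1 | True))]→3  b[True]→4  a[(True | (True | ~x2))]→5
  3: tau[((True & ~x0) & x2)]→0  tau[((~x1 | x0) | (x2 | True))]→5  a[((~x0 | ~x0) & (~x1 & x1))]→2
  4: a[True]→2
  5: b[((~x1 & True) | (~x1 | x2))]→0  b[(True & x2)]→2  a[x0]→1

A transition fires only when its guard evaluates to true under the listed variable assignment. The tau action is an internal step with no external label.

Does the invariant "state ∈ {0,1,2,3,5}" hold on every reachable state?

Safe = {0,1,2,3,5}
Reach set: {0,1,2,3,4,5}
  0: safe
  1: safe
  2: safe
  3: safe
  4: ✗ unsafe
  5: safe
witness against invariant: a → 4

Answer: INVARIANT VIOLATED at state 4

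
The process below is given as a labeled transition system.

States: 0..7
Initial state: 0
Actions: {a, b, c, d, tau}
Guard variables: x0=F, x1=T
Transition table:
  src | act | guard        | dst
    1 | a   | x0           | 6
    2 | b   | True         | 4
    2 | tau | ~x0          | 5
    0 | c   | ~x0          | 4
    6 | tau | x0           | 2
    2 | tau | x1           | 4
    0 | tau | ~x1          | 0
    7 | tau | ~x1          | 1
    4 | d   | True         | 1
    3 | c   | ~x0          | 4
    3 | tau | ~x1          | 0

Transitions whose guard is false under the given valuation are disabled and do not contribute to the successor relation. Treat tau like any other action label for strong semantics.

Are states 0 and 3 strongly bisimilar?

Compute ~ classes (split until stable):
  P[0] = {{0,1,2,3,4,5,6,7}}
  P[1] = {{0,3},{1,5,6,7},{2},{4}}
Fixed point at round 2; 4 class(es).
class of 0: {0,3}; class of 3: {0,3}

Answer: BISIMILAR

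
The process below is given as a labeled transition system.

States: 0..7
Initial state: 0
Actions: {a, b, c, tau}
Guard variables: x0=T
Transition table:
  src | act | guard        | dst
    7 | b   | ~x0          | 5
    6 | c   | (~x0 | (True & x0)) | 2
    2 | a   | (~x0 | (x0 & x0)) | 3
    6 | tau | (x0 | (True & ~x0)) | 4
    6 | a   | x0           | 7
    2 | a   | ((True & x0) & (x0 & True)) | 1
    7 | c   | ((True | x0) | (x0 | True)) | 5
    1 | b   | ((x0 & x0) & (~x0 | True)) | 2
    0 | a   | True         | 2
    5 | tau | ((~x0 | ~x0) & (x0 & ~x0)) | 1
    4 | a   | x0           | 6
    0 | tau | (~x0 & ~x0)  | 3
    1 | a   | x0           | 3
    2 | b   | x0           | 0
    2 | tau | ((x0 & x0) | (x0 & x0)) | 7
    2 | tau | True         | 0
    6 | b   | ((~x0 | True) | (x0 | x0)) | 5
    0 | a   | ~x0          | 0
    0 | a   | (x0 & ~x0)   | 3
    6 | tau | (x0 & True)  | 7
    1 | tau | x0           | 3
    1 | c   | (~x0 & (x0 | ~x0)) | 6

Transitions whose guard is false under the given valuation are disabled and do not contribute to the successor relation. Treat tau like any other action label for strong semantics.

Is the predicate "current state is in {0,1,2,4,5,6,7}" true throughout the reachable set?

Inv-set: {0,1,2,4,5,6,7}
R = {0,1,2,3,5,7}
  0: ok
  1: ok
  2: ok
  3: VIOLATES
  5: ok
  7: ok
reach 3 via a·a — violates

Answer: INVARIANT VIOLATED at state 3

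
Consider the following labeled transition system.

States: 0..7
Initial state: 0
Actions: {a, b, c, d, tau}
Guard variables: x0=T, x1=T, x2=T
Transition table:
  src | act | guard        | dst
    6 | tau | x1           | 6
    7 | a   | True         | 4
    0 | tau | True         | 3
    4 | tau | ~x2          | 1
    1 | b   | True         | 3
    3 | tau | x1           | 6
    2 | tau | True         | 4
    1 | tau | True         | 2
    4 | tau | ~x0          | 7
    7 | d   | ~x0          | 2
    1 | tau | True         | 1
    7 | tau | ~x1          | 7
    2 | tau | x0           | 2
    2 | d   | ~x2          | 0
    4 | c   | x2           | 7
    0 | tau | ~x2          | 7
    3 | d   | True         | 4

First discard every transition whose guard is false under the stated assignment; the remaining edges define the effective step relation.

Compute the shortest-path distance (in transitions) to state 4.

Layered search for 4:
  depth 0: {0}
  depth 1: {3}
  depth 2: {4,6}
depth(4)=2, e.g. tau·d

Answer: 2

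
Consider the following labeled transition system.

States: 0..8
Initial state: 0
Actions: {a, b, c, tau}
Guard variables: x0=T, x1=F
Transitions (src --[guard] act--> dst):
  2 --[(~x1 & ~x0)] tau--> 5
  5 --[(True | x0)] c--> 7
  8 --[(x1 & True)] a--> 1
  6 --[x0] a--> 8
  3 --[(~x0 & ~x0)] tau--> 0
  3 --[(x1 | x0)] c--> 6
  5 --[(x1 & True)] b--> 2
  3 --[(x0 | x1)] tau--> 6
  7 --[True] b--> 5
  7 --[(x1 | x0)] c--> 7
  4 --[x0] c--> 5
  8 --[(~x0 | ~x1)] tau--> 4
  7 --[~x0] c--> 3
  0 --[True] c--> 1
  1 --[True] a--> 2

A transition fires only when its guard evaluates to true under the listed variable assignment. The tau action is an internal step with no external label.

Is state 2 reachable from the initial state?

Guard filter leaves 10 enabled edge(s).
depth 0: {0}
depth 1: {1}  cumulative {0,1}
depth 2: {2}  cumulative {0,1,2}
Reach set: {0,1,2}
Path to 2: c·a

Answer: REACHABLE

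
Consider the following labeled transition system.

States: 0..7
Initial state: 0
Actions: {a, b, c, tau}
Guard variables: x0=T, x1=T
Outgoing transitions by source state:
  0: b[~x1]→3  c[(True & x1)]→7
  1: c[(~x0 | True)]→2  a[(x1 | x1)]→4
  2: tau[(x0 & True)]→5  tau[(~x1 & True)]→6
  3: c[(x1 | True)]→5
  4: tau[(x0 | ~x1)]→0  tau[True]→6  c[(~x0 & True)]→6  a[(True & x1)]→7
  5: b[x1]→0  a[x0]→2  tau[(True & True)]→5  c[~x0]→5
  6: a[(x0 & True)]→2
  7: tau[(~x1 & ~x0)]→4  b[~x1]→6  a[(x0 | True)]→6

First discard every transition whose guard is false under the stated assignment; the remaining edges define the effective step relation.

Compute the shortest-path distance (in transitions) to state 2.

Breadth-first toward 2:
  Layer 0: {0}
  Layer 1: {7}
  Layer 2: {6}
  Layer 3: {2}
depth(2)=3, e.g. c·a·a

Answer: 3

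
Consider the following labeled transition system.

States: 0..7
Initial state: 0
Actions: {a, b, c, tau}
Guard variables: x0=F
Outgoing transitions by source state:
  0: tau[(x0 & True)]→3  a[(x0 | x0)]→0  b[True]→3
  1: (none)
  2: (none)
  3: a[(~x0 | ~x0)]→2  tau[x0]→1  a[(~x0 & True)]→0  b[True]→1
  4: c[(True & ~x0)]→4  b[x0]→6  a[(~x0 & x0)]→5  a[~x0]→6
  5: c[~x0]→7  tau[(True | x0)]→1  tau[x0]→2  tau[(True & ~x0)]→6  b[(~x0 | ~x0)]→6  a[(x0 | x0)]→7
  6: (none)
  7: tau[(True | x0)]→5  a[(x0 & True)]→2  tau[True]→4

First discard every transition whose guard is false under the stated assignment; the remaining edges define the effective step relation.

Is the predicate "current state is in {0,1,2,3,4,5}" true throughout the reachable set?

Answer: INVARIANT HOLDS

Working:
Inv-set: {0,1,2,3,4,5}
R = {0,1,2,3}
  0: safe
  1: safe
  2: safe
  3: safe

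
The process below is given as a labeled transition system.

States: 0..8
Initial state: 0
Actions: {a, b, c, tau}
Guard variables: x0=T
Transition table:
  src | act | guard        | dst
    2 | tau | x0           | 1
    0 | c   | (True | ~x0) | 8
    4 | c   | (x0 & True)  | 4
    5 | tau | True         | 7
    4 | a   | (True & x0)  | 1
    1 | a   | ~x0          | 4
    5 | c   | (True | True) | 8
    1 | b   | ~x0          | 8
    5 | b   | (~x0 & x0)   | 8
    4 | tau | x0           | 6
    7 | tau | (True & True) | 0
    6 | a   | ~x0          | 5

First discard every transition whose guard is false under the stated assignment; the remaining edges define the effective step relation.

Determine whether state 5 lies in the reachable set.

After dropping false guards: 8 live edges.
depth 0: {0}
depth 1: {8}  cumulative {0,8}
Reachable = {0,8}

Answer: UNREACHABLE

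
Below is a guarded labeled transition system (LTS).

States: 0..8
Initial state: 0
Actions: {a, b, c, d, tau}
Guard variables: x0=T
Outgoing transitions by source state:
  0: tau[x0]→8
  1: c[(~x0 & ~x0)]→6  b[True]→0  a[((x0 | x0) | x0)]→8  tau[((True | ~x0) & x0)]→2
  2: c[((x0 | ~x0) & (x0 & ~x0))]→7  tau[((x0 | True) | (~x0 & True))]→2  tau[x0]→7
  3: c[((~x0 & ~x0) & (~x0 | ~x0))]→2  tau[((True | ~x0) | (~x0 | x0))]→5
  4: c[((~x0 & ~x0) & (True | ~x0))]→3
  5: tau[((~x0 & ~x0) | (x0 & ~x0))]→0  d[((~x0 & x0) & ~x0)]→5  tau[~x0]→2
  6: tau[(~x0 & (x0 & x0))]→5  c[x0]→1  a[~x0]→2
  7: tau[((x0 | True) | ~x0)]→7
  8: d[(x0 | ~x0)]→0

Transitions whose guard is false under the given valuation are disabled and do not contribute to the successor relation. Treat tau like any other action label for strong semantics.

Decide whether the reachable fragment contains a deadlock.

R = {0,8}
  0: tau→8  [1 exit(s)]
  8: d→0  [1 exit(s)]

Answer: DEADLOCK-FREE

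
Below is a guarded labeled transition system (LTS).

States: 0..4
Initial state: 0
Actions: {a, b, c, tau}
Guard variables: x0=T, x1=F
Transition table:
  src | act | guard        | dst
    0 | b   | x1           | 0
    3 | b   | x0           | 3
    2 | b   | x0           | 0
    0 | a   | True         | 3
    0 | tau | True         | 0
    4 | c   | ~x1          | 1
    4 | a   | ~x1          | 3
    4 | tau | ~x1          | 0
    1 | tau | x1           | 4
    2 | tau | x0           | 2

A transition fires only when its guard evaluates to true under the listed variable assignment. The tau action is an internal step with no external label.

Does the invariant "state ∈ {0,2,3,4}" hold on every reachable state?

Answer: INVARIANT HOLDS

Analysis:
Allowed set {0,2,3,4}
R = {0,3}
  0: ok
  3: ok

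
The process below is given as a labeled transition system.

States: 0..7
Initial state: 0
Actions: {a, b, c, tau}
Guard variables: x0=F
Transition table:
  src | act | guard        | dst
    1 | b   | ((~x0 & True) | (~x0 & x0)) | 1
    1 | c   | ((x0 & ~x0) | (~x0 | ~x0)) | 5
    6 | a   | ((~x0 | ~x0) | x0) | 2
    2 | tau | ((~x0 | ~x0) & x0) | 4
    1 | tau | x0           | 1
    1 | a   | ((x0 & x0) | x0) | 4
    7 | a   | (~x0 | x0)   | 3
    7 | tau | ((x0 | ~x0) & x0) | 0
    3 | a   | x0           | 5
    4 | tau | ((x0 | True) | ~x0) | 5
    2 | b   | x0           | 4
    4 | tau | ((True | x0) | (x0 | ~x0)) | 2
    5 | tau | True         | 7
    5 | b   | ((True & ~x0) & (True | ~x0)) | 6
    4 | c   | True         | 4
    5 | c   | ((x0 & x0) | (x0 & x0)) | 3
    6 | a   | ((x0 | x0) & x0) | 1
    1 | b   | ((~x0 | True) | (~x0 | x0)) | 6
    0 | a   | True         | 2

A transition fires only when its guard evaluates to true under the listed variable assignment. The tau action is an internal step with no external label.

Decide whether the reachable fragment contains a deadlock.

Answer: DEADLOCK at state 2

Working:
Reach set: {0,2}
  0: a→2  [1 out]
  2: ∅  [no exit]
Path to 2: a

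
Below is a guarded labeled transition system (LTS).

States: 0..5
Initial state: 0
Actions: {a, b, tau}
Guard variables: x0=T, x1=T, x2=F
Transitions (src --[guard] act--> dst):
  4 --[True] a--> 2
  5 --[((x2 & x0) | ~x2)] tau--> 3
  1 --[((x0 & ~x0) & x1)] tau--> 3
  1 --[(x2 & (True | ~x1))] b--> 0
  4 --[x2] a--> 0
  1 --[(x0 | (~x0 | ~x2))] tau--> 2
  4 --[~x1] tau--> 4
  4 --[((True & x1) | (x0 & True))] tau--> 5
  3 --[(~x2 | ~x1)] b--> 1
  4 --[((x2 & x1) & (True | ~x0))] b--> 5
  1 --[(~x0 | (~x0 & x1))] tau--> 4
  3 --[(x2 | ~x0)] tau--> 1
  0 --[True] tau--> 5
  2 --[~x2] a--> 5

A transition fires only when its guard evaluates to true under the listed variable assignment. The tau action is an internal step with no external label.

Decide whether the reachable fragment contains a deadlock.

Reachable = {0,1,2,3,5}
  0: tau→5  [1 out]
  1: tau→2  [1 out]
  2: a→5  [1 out]
  3: b→1  [1 out]
  5: tau→3  [1 out]

Answer: DEADLOCK-FREE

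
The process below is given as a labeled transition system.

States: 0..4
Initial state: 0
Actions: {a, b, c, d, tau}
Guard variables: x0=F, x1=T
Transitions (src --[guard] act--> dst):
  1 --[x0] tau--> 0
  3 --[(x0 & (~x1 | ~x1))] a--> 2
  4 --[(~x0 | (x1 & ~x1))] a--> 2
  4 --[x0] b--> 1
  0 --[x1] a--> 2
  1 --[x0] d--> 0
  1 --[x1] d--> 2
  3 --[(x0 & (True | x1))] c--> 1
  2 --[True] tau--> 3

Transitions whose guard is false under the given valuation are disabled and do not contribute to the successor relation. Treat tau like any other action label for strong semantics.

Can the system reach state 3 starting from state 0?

After dropping false guards: 4 live edges.
depth 0: {0}
depth 1: {2}  now seen {0,2}
depth 2: {3}  now seen {0,2,3}
Reach set: {0,2,3}
witness 3: a·tau

Answer: REACHABLE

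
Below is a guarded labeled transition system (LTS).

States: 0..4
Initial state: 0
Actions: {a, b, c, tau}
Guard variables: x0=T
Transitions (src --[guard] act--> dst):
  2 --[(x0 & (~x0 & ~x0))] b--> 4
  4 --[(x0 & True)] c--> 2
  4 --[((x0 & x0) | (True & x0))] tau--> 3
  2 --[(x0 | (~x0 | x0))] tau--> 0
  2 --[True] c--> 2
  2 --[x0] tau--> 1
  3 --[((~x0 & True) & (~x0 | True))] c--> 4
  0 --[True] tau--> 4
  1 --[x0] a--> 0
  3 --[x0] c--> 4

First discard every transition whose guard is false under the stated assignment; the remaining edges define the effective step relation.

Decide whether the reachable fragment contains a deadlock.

Answer: DEADLOCK-FREE

Trace:
R = {0,1,2,3,4}
  0: tau→4  [1 exit(s)]
  1: a→0  [1 exit(s)]
  2: c→2  tau→0  tau→1  [3 exit(s)]
  3: c→4  [1 exit(s)]
  4: c→2  tau→3  [2 exit(s)]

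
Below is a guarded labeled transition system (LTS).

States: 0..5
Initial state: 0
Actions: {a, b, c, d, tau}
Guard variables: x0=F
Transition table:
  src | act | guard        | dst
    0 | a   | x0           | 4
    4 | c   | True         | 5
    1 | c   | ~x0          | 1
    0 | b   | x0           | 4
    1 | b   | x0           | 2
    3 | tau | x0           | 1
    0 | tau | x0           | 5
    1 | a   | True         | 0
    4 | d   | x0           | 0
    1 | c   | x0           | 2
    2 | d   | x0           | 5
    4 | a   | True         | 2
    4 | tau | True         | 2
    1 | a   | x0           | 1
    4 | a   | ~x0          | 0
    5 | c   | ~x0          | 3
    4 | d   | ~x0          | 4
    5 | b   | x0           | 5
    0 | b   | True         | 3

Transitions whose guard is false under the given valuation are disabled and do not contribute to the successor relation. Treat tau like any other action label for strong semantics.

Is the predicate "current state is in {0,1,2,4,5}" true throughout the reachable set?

Allowed set {0,1,2,4,5}
Reach set: {0,3}
  0: safe
  3: ✗ unsafe
witness against invariant: b → 3

Answer: INVARIANT VIOLATED at state 3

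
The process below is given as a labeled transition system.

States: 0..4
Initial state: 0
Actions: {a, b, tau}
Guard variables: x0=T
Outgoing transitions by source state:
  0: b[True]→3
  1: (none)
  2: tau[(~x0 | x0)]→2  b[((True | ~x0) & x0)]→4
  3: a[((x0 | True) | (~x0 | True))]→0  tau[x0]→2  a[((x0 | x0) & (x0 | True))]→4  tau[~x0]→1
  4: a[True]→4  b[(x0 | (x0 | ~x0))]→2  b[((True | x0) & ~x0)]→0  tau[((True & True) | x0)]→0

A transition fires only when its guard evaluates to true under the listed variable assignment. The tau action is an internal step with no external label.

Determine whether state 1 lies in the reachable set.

After dropping false guards: 9 live edges.
Layer 0: {0}
Layer 1: {3}  now seen {0,3}
Layer 2: {2,4}  now seen {0,2,3,4}
Reachable = {0,2,3,4}

Answer: UNREACHABLE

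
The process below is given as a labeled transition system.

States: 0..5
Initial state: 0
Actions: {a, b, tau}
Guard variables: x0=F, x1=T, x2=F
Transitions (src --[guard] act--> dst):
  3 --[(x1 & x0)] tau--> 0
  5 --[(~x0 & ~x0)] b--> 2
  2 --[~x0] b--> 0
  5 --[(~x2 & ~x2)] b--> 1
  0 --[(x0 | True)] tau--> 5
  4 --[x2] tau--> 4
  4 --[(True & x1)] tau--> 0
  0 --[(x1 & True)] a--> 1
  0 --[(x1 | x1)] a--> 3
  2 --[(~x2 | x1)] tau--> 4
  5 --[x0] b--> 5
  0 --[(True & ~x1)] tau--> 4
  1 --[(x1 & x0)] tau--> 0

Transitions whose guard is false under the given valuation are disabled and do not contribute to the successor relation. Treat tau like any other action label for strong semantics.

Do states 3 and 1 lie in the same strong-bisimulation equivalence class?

Bisimulation quotient by refinement:
  π0 = {{0,1,2,3,4,5}}
  π1 = {{0},{1,3},{2},{4},{5}}
5 equivalence class(es) (converged in 2)
[3]={1,3}  [1]={1,3}

Answer: BISIMILAR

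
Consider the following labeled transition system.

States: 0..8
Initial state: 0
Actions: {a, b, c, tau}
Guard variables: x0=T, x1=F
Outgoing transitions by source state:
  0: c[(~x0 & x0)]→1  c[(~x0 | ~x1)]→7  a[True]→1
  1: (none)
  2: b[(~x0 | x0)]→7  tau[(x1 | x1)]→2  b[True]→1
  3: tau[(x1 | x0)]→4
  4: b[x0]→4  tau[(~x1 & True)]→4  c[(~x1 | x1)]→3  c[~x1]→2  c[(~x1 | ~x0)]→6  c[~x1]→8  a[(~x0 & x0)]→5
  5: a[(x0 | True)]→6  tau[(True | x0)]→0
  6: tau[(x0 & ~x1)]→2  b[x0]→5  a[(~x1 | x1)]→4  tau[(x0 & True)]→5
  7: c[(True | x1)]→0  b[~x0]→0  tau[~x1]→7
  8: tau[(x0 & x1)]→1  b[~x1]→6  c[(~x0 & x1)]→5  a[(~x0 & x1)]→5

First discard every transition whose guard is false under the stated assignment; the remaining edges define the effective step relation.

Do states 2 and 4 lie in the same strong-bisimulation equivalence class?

Answer: NOT BISIMILAR

Working:
Compute ~ classes (split until stable):
  π0 = {{0,1,2,3,4,5,6,7,8}}
  π1 = {{0},{1},{2,8},{3},{4},{5},{6},{7}}
  π2 = {{0},{1},{2},{3},{4},{5},{6},{7},{8}}
Fixed point at round 3; 9 class(es).
[2]={2}  [4]={4}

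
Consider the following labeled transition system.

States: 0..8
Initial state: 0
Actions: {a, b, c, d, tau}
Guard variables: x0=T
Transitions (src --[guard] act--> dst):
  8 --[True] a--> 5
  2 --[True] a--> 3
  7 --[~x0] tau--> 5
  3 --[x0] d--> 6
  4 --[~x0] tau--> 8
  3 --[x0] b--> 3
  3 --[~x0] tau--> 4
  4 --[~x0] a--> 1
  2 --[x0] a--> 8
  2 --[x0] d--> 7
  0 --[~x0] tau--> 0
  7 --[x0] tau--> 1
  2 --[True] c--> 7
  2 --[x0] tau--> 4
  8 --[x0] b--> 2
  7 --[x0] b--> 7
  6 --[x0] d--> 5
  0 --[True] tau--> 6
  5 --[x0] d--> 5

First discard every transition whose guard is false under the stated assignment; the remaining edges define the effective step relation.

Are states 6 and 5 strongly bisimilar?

Answer: BISIMILAR

Analysis:
Bisimulation quotient by refinement:
  round 0: {{0,1,2,3,4,5,6,7,8}}
  round 1: {{0},{1,4},{2},{3},{5,6},{7},{8}}
stable after 2 split(s): 7 block(s)
6∈{5,6}, 5∈{5,6}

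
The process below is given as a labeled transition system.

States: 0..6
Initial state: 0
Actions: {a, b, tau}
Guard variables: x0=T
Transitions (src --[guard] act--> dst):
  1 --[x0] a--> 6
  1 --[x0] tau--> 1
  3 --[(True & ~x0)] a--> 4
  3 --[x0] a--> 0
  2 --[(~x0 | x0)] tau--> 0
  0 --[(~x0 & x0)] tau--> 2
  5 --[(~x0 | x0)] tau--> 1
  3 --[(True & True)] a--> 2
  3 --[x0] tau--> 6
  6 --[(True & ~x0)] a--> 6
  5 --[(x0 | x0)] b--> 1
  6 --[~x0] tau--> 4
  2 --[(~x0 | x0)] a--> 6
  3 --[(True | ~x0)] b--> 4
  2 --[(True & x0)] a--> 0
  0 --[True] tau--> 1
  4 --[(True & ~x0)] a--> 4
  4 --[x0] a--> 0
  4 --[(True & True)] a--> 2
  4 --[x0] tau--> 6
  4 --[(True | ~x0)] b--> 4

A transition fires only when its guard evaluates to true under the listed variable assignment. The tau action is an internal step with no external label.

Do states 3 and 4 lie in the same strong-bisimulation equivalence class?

Refine partition for ~:
  π0 = {{0,1,2,3,4,5,6}}
  π1 = {{0},{1,2},{3,4},{5},{6}}
  π2 = {{0},{1},{2},{3,4},{5},{6}}
stable after 3 split(s): 6 block(s)
[3]={3,4}  [4]={3,4}

Answer: BISIMILAR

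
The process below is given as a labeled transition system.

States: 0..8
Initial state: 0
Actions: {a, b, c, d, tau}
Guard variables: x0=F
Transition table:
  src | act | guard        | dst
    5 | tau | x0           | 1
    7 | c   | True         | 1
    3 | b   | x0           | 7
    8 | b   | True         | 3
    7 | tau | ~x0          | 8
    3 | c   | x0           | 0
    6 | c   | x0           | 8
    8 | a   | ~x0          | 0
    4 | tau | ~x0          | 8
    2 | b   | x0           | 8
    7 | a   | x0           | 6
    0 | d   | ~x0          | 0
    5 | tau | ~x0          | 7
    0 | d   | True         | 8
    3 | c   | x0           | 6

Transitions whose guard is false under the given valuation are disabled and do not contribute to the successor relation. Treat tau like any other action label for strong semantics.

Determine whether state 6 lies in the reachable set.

8 transition(s) survive guard evaluation.
depth 0: {0}
depth 1: {8}  now seen {0,8}
depth 2: {3}  now seen {0,3,8}
Reach set: {0,3,8}

Answer: UNREACHABLE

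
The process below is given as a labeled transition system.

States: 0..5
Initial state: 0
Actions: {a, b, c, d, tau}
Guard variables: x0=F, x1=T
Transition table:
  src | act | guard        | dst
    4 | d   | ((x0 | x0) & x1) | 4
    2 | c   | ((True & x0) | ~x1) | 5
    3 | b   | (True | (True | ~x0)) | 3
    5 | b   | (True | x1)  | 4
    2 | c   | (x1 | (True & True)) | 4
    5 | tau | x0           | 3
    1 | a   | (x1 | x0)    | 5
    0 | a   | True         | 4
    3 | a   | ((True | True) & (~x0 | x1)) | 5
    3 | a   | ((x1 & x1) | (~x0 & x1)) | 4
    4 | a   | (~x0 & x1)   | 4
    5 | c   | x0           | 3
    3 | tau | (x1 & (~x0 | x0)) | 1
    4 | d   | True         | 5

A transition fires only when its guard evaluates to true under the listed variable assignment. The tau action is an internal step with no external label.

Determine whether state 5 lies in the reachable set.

Answer: REACHABLE

Analysis:
Guard filter leaves 10 enabled edge(s).
L0 = {0}
L1 = {4}  now seen {0,4}
L2 = {5}  now seen {0,4,5}
Reachable = {0,4,5}
trace reaching 5: a·d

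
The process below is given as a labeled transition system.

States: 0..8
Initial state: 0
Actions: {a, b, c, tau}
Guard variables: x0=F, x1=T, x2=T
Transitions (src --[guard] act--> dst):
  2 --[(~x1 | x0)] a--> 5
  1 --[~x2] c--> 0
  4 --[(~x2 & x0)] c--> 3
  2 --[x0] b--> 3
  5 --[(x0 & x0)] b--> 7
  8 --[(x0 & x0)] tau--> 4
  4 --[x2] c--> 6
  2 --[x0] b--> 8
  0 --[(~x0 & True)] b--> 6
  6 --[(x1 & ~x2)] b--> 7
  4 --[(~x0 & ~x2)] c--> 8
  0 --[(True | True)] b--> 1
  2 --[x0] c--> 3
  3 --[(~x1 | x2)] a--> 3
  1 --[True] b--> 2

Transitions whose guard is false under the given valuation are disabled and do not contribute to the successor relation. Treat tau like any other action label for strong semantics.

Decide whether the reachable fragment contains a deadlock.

Answer: DEADLOCK at state 2

Working:
R = {0,1,2,6}
  0: b→1  b→6  [2 out]
  1: b→2  [1 out]
  2: ∅  [deadlock]
  6: ∅  [deadlock]
witness 2: b·b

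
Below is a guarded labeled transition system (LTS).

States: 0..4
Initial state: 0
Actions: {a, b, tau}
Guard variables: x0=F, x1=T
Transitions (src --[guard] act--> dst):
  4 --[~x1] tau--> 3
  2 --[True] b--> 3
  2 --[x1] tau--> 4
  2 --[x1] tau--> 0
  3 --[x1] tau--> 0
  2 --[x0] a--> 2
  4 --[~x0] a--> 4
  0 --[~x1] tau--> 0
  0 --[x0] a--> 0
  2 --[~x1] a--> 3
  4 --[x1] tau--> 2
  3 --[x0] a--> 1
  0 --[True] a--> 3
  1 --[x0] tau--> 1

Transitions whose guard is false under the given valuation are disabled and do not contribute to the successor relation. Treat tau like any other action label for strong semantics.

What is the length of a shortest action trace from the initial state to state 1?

Answer: UNREACHABLE

Trace:
BFS to 1:
  L0 = {0}
  L1 = {3}
1 never appears.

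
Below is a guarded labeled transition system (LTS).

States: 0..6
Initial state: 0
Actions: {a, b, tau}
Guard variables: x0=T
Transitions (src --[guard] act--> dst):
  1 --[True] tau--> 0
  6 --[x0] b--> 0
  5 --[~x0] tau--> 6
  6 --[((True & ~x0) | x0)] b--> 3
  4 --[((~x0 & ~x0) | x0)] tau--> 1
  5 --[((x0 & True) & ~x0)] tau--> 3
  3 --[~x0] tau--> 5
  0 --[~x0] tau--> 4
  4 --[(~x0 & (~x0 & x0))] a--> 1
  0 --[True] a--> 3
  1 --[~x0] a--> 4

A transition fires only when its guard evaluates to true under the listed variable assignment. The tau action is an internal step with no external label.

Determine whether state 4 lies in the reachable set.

Answer: UNREACHABLE

Trace:
Guard filter leaves 5 enabled edge(s).
L0 = {0}
L1 = {3}  cumulative {0,3}
R = {0,3}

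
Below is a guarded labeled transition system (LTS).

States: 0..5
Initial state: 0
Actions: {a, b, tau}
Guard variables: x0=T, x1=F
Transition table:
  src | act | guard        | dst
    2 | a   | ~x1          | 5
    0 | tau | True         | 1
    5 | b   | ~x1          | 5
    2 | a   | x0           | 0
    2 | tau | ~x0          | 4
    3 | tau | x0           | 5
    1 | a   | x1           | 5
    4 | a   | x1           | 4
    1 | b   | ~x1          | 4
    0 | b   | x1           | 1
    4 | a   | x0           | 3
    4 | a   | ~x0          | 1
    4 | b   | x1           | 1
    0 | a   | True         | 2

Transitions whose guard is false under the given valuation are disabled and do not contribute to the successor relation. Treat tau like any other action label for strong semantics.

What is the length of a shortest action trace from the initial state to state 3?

Answer: 3

Working:
BFS to 3:
  L0 = {0}
  L1 = {1,2}
  L2 = {4,5}
  L3 = {3}
3 enters at depth 3; path tau·b·a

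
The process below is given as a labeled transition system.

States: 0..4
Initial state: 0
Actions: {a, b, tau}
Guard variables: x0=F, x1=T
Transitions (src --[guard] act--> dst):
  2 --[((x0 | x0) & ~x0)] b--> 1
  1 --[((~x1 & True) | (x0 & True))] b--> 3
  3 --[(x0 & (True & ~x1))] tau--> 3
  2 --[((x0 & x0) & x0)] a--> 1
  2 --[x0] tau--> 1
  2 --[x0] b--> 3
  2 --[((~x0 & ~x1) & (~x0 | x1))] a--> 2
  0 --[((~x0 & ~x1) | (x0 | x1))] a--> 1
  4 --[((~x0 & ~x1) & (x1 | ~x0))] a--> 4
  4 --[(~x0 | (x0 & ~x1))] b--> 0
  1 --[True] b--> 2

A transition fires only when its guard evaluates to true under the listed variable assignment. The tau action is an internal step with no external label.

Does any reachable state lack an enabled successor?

R = {0,1,2}
  0: a→1  [deg 1]
  1: b→2  [deg 1]
  2: ∅  [no exit]
witness 2: a·b

Answer: DEADLOCK at state 2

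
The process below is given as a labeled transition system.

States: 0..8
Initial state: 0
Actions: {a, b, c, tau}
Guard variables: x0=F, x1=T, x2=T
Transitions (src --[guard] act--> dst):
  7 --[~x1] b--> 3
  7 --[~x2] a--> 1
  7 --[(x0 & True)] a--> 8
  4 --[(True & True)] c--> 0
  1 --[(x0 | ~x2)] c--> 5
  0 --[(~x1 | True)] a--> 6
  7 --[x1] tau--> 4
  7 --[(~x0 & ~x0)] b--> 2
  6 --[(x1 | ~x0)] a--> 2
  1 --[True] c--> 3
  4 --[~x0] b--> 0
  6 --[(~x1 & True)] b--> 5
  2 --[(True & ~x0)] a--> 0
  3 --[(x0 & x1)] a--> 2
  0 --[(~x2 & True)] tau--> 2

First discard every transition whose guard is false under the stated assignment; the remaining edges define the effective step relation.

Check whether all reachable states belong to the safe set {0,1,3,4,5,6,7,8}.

Answer: INVARIANT VIOLATED at state 2

Working:
Allowed set {0,1,3,4,5,6,7,8}
R = {0,2,6}
  0: ok
  2: outside
  6: ok
counterexample path to 2: a·a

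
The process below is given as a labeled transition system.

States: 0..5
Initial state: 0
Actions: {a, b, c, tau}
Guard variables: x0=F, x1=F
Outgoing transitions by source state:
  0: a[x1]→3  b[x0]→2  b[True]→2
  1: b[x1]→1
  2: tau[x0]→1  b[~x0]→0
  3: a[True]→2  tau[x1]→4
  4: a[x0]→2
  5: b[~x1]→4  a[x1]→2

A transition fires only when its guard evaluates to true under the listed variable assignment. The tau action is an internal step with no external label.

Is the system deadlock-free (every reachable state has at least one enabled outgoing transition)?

Answer: DEADLOCK-FREE

Trace:
Reach set: {0,2}
  0: b→2  [deg 1]
  2: b→0  [deg 1]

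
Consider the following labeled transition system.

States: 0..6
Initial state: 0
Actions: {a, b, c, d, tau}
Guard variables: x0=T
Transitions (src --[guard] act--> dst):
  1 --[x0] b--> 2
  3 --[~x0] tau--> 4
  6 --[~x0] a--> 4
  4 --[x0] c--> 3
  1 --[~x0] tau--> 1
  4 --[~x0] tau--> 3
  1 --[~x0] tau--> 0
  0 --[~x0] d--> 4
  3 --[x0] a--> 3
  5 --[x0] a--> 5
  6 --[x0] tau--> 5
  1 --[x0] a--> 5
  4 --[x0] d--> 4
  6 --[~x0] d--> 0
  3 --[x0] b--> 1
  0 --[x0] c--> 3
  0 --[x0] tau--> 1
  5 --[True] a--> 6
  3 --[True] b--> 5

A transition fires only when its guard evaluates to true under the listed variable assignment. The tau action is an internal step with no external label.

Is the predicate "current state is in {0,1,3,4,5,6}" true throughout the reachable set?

Inv-set: {0,1,3,4,5,6}
Reachable = {0,1,2,3,5,6}
  0: ✓
  1: ✓
  2: outside
  3: ✓
  5: ✓
  6: ✓
reach 2 via tau·b — violates

Answer: INVARIANT VIOLATED at state 2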